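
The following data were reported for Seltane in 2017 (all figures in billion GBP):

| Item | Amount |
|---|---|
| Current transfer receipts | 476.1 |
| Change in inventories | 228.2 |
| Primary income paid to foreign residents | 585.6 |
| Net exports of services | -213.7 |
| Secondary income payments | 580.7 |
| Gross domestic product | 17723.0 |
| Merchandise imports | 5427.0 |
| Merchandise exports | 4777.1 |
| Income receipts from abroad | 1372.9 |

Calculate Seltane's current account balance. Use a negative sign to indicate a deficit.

-180.9

Goods balance = 4777.1 - 5427.0 = -649.9
Services balance = -213.7
Trade balance (goods + services) = -649.9 + (-213.7) = -863.6
Net primary income = 1372.9 - 585.6 = 787.3
Net secondary income = 476.1 - 580.7 = -104.6
Current account = -863.6 + 787.3 + (-104.6) = -180.9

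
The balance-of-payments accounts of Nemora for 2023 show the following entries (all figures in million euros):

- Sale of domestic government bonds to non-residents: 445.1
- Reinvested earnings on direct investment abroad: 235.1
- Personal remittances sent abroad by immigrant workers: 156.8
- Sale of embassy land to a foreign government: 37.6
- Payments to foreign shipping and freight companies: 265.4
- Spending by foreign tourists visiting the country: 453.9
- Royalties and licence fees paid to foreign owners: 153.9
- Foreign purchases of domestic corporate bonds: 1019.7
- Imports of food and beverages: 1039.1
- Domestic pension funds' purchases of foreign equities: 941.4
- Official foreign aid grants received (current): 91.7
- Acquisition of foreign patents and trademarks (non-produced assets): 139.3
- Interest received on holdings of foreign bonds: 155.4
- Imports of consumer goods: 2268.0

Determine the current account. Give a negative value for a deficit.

Goods: -2268.0 - 1039.1 = -3307.1
Services: -265.4 - 153.9 + 453.9 = 34.6
Primary income: 155.4 + 235.1 = 390.5
Secondary income: 91.7 - 156.8 = -65.1
Current account = (-3307.1) + 34.6 + 390.5 + (-65.1) = -2947.1
(Excluded from the current account — financial account: sale of domestic government bonds to non-residents 445.1, foreign purchases of domestic corporate bonds 1019.7, domestic pension funds' purchases of foreign equities 941.4; capital account: sale of embassy land to a foreign government 37.6, acquisition of foreign patents and trademarks (non-produced assets) 139.3.)

-2947.1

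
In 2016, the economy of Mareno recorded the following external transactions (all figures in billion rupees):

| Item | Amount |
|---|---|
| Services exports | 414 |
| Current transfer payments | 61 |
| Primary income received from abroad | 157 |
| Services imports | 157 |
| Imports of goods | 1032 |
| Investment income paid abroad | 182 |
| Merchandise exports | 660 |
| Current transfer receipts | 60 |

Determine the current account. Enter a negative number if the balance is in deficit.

Goods balance = 660 - 1032 = -372
Services balance = 414 - 157 = 257
Trade balance (goods + services) = -372 + 257 = -115
Net primary income = 157 - 182 = -25
Net secondary income = 60 - 61 = -1
Current account = -115 + (-25) + (-1) = -141

-141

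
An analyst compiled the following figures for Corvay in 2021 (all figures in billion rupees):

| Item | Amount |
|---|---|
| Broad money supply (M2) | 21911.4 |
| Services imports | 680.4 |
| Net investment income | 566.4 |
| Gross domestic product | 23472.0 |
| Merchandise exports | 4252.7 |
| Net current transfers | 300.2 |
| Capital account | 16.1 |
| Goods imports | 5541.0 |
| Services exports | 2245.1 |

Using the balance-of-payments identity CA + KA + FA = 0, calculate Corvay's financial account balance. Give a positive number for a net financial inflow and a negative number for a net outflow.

-1159.1

Goods balance = 4252.7 - 5541.0 = -1288.3
Services balance = 2245.1 - 680.4 = 1564.7
Trade balance (goods + services) = -1288.3 + 1564.7 = 276.4
Net primary income = 566.4
Net secondary income = 300.2
Current account = 276.4 + 566.4 + 300.2 = 1143.0
Financial account = -(1143.0 + 16.1) = -1159.1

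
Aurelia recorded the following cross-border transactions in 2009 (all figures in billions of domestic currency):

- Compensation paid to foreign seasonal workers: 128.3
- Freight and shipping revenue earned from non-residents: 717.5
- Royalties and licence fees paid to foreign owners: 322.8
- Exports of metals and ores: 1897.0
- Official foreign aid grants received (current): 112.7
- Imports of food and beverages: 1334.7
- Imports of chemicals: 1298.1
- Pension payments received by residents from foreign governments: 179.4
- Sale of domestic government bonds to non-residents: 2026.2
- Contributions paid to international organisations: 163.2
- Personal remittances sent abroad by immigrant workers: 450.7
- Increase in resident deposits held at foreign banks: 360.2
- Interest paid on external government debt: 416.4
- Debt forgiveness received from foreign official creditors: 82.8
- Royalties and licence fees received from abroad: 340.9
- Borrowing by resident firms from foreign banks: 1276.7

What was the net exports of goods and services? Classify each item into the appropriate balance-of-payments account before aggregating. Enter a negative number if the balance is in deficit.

Goods: -1334.7 + 1897.0 - 1298.1 = -735.8
Services: -322.8 + 340.9 + 717.5 = 735.6
Trade balance = -735.8 + 735.6 = -0.2
(Excluded from the trade balance — primary income: compensation paid to foreign seasonal workers 128.3, interest paid on external government debt 416.4; secondary income: official foreign aid grants received (current) 112.7, pension payments received by residents from foreign governments 179.4, contributions paid to international organisations 163.2, personal remittances sent abroad by immigrant workers 450.7; financial account: sale of domestic government bonds to non-residents 2026.2, increase in resident deposits held at foreign banks 360.2, borrowing by resident firms from foreign banks 1276.7; capital account: debt forgiveness received from foreign official creditors 82.8.)

-0.2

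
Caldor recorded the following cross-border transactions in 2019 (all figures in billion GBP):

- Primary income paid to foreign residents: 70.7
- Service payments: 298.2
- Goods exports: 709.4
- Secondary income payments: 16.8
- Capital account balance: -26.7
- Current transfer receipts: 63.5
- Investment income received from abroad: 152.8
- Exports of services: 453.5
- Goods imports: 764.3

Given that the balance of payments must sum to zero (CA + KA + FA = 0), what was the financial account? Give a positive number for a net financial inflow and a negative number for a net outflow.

Goods balance = 709.4 - 764.3 = -54.9
Services balance = 453.5 - 298.2 = 155.3
Trade balance (goods + services) = -54.9 + 155.3 = 100.4
Net primary income = 152.8 - 70.7 = 82.1
Net secondary income = 63.5 - 16.8 = 46.7
Current account = 100.4 + 82.1 + 46.7 = 229.2
Financial account = -(229.2 + (-26.7)) = -202.5

-202.5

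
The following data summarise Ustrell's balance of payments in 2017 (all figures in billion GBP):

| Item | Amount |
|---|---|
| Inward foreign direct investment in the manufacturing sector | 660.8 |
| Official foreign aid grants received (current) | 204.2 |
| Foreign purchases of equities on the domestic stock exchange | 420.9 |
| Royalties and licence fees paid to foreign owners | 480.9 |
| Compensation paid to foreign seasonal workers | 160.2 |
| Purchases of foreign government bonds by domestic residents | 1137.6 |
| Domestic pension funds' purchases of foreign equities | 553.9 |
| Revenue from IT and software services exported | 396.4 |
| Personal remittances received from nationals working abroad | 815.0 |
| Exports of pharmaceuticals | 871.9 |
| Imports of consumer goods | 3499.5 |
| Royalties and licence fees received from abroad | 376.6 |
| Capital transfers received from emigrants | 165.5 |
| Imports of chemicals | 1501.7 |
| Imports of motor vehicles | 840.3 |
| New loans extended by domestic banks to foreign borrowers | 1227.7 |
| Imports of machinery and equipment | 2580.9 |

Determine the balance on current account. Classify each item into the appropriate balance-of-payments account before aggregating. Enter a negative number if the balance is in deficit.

-6399.4

Goods: -840.3 - 1501.7 - 3499.5 - 2580.9 + 871.9 = -7550.5
Services: -480.9 + 396.4 + 376.6 = 292.1
Primary income: -160.2
Secondary income: 815.0 + 204.2 = 1019.2
Current account = (-7550.5) + 292.1 + (-160.2) + 1019.2 = -6399.4
(Excluded from the current account — financial account: inward foreign direct investment in the manufacturing sector 660.8, foreign purchases of equities on the domestic stock exchange 420.9, purchases of foreign government bonds by domestic residents 1137.6, domestic pension funds' purchases of foreign equities 553.9, new loans extended by domestic banks to foreign borrowers 1227.7; capital account: capital transfers received from emigrants 165.5.)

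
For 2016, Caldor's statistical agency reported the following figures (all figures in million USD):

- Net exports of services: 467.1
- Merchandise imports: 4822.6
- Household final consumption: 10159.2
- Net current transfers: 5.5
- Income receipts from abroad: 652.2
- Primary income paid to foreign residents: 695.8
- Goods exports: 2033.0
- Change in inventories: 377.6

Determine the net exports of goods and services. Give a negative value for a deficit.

-2322.5

Goods balance = 2033.0 - 4822.6 = -2789.6
Services balance = 467.1
Trade balance (goods + services) = -2789.6 + 467.1 = -2322.5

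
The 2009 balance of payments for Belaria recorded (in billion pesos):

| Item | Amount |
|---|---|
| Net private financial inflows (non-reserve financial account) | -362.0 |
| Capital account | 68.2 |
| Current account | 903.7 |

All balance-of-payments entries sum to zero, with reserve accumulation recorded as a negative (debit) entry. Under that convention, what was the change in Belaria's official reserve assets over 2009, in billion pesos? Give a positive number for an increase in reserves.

Official reserve transactions balance = -(903.7 + 68.2 + (-362.0)) = -609.9
An accumulation of reserves is recorded as a debit (negative entry), so the change in the stock of reserves is the negative of that balance.
Change in official reserves = -(-609.9) = 609.9

609.9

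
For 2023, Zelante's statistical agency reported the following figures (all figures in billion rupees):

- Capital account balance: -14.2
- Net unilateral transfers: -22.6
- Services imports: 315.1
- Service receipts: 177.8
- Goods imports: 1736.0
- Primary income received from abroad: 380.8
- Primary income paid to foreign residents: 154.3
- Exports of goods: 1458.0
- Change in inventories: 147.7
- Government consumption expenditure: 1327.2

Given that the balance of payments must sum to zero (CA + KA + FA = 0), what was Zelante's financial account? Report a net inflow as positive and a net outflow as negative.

225.6

Goods balance = 1458.0 - 1736.0 = -278.0
Services balance = 177.8 - 315.1 = -137.3
Trade balance (goods + services) = -278.0 + (-137.3) = -415.3
Net primary income = 380.8 - 154.3 = 226.5
Net secondary income = -22.6
Current account = -415.3 + 226.5 + (-22.6) = -211.4
Financial account = -(-211.4 + (-14.2)) = 225.6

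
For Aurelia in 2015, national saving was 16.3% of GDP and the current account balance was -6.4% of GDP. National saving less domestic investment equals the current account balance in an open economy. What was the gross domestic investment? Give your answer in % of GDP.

22.7

S - I = CA (net lending to the rest of the world).
I = S - CA = 16.3 - (-6.4) = 22.7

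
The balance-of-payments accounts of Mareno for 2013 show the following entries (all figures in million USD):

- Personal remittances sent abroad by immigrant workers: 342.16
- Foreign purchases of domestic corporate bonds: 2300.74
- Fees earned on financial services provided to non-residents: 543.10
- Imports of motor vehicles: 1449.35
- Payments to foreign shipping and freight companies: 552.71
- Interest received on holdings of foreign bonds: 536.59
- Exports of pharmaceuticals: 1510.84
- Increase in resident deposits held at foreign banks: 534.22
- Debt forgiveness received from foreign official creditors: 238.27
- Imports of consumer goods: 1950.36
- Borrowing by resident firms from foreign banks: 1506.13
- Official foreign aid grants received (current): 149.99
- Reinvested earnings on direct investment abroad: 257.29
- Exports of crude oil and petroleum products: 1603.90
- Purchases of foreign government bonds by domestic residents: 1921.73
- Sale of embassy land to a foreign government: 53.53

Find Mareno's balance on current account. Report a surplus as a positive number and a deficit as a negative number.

307.13

Goods: 1603.90 - 1449.35 - 1950.36 + 1510.84 = -284.97
Services: -552.71 + 543.10 = -9.61
Primary income: 536.59 + 257.29 = 793.88
Secondary income: 149.99 - 342.16 = -192.17
Current account = (-284.97) + (-9.61) + 793.88 + (-192.17) = 307.13
(Excluded from the current account — financial account: foreign purchases of domestic corporate bonds 2300.74, increase in resident deposits held at foreign banks 534.22, borrowing by resident firms from foreign banks 1506.13, purchases of foreign government bonds by domestic residents 1921.73; capital account: debt forgiveness received from foreign official creditors 238.27, sale of embassy land to a foreign government 53.53.)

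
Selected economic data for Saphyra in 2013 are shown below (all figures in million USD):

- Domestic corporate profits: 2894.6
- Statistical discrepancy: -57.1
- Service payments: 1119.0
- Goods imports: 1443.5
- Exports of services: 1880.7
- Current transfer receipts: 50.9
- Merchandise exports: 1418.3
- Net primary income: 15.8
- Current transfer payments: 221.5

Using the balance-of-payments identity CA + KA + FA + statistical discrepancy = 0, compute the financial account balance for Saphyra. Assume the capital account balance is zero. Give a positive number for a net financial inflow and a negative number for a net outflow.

Goods balance = 1418.3 - 1443.5 = -25.2
Services balance = 1880.7 - 1119.0 = 761.7
Trade balance (goods + services) = -25.2 + 761.7 = 736.5
Net primary income = 15.8
Net secondary income = 50.9 - 221.5 = -170.6
Current account = 736.5 + 15.8 + (-170.6) = 581.7
Financial account = -(581.7 + (-57.1)) = -524.6

-524.6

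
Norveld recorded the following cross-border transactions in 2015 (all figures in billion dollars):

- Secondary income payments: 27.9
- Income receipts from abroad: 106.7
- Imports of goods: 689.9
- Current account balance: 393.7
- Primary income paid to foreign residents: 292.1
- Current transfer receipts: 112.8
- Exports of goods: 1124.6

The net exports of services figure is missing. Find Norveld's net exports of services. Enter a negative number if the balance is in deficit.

59.5

Current account = goods balance + services balance + net primary income + net secondary income
Sum of the known components = 334.2
Net exports of services = CA - (known components) = 393.7 - 334.2 = 59.5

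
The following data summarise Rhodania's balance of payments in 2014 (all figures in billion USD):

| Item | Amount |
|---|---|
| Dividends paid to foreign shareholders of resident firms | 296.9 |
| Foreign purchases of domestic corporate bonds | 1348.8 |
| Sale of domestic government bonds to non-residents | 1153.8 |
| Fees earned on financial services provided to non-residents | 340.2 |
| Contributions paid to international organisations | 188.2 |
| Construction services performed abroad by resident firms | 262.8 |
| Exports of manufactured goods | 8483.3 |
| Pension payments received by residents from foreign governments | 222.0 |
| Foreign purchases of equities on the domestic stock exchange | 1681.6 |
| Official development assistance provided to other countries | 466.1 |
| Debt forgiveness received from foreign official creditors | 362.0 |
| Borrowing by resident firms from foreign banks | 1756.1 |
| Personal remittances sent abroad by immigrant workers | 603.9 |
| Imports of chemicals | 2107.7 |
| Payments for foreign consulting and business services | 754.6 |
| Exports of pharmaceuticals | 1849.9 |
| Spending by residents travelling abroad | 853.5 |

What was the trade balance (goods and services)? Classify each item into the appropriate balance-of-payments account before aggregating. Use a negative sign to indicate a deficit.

Goods: 1849.9 + 8483.3 - 2107.7 = 8225.5
Services: 340.2 - 853.5 - 754.6 + 262.8 = -1005.1
Trade balance = 8225.5 + (-1005.1) = 7220.4
(Excluded from the trade balance — primary income: dividends paid to foreign shareholders of resident firms 296.9; financial account: foreign purchases of domestic corporate bonds 1348.8, sale of domestic government bonds to non-residents 1153.8, foreign purchases of equities on the domestic stock exchange 1681.6, borrowing by resident firms from foreign banks 1756.1; secondary income: contributions paid to international organisations 188.2, pension payments received by residents from foreign governments 222.0, official development assistance provided to other countries 466.1, personal remittances sent abroad by immigrant workers 603.9; capital account: debt forgiveness received from foreign official creditors 362.0.)

7220.4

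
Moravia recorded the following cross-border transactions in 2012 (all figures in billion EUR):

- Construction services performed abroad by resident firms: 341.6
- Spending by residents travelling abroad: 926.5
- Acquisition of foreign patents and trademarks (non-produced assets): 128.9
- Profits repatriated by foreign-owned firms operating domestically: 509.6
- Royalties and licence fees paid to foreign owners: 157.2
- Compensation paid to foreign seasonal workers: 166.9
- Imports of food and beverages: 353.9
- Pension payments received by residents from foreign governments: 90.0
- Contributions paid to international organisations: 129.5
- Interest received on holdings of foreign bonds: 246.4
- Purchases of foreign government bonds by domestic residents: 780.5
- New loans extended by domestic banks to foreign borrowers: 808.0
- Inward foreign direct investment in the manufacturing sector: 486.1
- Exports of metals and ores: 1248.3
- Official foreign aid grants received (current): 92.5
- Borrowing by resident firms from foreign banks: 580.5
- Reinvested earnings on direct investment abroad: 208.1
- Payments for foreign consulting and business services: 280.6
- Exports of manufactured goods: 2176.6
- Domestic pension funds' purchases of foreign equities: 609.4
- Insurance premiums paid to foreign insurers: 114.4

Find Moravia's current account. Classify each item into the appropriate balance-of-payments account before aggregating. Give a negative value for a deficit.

1764.9

Goods: 2176.6 + 1248.3 - 353.9 = 3071.0
Services: -926.5 + 341.6 - 280.6 - 114.4 - 157.2 = -1137.1
Primary income: -509.6 - 166.9 + 208.1 + 246.4 = -222.0
Secondary income: 92.5 - 129.5 + 90.0 = 53.0
Current account = 3071.0 + (-1137.1) + (-222.0) + 53.0 = 1764.9
(Excluded from the current account — capital account: acquisition of foreign patents and trademarks (non-produced assets) 128.9; financial account: purchases of foreign government bonds by domestic residents 780.5, new loans extended by domestic banks to foreign borrowers 808.0, inward foreign direct investment in the manufacturing sector 486.1, borrowing by resident firms from foreign banks 580.5, domestic pension funds' purchases of foreign equities 609.4.)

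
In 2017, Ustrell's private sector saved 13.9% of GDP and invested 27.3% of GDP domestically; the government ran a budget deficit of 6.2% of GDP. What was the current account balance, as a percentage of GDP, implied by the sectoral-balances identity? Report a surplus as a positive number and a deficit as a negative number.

-19.6

By the sectoral-balances identity, CA = (S_private - I) + (T - G).
Private balance = 13.9 - 27.3 = -13.4
Government balance (T - G) = -6.2
CA = -13.4 + (-6.2) = -19.6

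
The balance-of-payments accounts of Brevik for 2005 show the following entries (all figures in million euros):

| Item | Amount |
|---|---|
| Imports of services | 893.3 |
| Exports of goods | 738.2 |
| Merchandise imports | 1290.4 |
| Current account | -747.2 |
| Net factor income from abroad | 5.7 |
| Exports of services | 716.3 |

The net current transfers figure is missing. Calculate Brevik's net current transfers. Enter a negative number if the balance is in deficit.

Current account = goods balance + services balance + net primary income + net secondary income
Sum of the known components = -723.5
Net current transfers = CA - (known components) = -747.2 - (-723.5) = -23.7

-23.7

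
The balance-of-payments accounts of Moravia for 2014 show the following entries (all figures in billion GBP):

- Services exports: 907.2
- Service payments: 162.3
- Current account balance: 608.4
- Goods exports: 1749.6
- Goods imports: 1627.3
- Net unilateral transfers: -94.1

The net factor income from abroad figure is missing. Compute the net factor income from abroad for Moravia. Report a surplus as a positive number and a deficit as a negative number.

Current account = goods balance + services balance + net primary income + net secondary income
Sum of the known components = 773.1
Net factor income from abroad = CA - (known components) = 608.4 - 773.1 = -164.7

-164.7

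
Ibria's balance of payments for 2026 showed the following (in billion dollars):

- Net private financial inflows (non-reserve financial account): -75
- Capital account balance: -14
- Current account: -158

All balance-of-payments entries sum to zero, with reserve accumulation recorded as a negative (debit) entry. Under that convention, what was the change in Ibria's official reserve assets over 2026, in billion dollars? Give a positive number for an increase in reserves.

Official reserve transactions balance = -((-158) + (-14) + (-75)) = 247
An accumulation of reserves is recorded as a debit (negative entry), so the change in the stock of reserves is the negative of that balance.
Change in official reserves = -(247) = -247

-247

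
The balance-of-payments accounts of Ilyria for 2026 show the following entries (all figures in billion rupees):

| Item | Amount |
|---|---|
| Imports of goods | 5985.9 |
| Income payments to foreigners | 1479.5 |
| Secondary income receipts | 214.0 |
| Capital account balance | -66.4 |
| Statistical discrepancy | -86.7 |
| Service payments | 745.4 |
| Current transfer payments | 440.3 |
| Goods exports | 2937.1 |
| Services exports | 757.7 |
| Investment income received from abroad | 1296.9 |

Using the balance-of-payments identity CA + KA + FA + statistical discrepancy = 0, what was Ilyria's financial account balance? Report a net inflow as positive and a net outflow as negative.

Goods balance = 2937.1 - 5985.9 = -3048.8
Services balance = 757.7 - 745.4 = 12.3
Trade balance (goods + services) = -3048.8 + 12.3 = -3036.5
Net primary income = 1296.9 - 1479.5 = -182.6
Net secondary income = 214.0 - 440.3 = -226.3
Current account = -3036.5 + (-182.6) + (-226.3) = -3445.4
Financial account = -(-3445.4 + (-66.4) + (-86.7)) = 3598.5

3598.5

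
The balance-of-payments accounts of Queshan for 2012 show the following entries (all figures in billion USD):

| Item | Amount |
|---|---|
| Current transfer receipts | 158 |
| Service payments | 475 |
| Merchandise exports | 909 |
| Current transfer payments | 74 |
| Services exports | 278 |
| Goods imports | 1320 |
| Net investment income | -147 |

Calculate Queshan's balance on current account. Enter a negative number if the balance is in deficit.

-671

Goods balance = 909 - 1320 = -411
Services balance = 278 - 475 = -197
Trade balance (goods + services) = -411 + (-197) = -608
Net primary income = -147
Net secondary income = 158 - 74 = 84
Current account = -608 + (-147) + 84 = -671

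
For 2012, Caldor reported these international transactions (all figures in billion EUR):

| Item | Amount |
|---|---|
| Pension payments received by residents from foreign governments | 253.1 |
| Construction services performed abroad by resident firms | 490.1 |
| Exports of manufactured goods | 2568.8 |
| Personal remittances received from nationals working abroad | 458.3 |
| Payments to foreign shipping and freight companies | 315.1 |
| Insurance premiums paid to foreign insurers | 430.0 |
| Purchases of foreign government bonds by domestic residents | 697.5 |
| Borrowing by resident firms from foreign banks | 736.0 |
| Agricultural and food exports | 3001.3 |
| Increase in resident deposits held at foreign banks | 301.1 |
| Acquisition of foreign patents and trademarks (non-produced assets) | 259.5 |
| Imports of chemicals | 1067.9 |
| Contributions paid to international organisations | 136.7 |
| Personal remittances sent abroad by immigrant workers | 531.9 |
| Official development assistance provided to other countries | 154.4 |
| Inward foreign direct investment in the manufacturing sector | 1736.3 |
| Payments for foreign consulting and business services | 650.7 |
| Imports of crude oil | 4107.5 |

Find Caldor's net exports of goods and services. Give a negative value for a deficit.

Goods: 2568.8 - 4107.5 - 1067.9 + 3001.3 = 394.7
Services: 490.1 - 315.1 - 430.0 - 650.7 = -905.7
Trade balance = 394.7 + (-905.7) = -511.0
(Excluded from the trade balance — secondary income: pension payments received by residents from foreign governments 253.1, personal remittances received from nationals working abroad 458.3, contributions paid to international organisations 136.7, personal remittances sent abroad by immigrant workers 531.9, official development assistance provided to other countries 154.4; financial account: purchases of foreign government bonds by domestic residents 697.5, borrowing by resident firms from foreign banks 736.0, increase in resident deposits held at foreign banks 301.1, inward foreign direct investment in the manufacturing sector 1736.3; capital account: acquisition of foreign patents and trademarks (non-produced assets) 259.5.)

-511.0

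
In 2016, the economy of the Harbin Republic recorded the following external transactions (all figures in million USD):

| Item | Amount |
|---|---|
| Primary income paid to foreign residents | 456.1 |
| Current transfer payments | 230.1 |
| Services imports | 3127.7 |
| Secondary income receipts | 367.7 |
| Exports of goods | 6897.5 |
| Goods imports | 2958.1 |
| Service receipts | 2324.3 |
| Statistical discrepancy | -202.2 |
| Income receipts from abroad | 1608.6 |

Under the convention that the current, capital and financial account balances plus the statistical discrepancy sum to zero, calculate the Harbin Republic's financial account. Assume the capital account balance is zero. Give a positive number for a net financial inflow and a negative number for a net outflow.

-4223.9

Goods balance = 6897.5 - 2958.1 = 3939.4
Services balance = 2324.3 - 3127.7 = -803.4
Trade balance (goods + services) = 3939.4 + (-803.4) = 3136.0
Net primary income = 1608.6 - 456.1 = 1152.5
Net secondary income = 367.7 - 230.1 = 137.6
Current account = 3136.0 + 1152.5 + 137.6 = 4426.1
Financial account = -(4426.1 + (-202.2)) = -4223.9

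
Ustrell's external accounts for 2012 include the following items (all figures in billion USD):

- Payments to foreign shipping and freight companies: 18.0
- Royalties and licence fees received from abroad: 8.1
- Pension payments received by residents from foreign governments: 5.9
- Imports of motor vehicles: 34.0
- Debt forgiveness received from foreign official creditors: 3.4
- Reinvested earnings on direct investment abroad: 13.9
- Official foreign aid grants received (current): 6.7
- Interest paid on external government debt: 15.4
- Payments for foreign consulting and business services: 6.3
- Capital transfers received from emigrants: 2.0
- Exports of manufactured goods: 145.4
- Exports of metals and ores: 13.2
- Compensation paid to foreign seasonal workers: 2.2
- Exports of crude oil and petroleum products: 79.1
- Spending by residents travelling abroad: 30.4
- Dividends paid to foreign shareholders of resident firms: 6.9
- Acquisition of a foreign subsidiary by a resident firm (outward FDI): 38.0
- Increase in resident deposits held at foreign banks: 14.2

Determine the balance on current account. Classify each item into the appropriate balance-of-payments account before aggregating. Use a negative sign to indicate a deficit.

159.1

Goods: 13.2 - 34.0 + 79.1 + 145.4 = 203.7
Services: -6.3 + 8.1 - 30.4 - 18.0 = -46.6
Primary income: -6.9 + 13.9 - 2.2 - 15.4 = -10.6
Secondary income: 6.7 + 5.9 = 12.6
Current account = 203.7 + (-46.6) + (-10.6) + 12.6 = 159.1
(Excluded from the current account — capital account: debt forgiveness received from foreign official creditors 3.4, capital transfers received from emigrants 2.0; financial account: acquisition of a foreign subsidiary by a resident firm (outward FDI) 38.0, increase in resident deposits held at foreign banks 14.2.)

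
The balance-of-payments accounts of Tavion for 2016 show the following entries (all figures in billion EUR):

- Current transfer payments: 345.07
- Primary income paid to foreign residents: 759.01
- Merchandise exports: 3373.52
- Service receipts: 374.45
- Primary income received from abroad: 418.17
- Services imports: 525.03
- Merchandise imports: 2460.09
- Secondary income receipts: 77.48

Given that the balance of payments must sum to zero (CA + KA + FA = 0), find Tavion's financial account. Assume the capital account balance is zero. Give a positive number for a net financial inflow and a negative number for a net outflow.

Goods balance = 3373.52 - 2460.09 = 913.43
Services balance = 374.45 - 525.03 = -150.58
Trade balance (goods + services) = 913.43 + (-150.58) = 762.85
Net primary income = 418.17 - 759.01 = -340.84
Net secondary income = 77.48 - 345.07 = -267.59
Current account = 762.85 + (-340.84) + (-267.59) = 154.42
Financial account = -(154.42) = -154.42

-154.42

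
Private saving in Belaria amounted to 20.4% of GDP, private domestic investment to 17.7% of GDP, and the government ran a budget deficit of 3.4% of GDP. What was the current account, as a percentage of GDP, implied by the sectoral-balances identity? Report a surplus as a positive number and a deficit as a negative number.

By the sectoral-balances identity, CA = (S_private - I) + (T - G).
Private balance = 20.4 - 17.7 = 2.7
Government balance (T - G) = -3.4
CA = 2.7 + (-3.4) = -0.7

-0.7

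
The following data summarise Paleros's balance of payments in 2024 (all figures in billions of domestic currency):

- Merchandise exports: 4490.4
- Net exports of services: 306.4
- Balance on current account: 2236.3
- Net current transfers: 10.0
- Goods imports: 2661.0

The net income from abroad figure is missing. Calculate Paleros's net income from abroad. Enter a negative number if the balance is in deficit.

90.5

Current account = goods balance + services balance + net primary income + net secondary income
Sum of the known components = 2145.8
Net income from abroad = CA - (known components) = 2236.3 - 2145.8 = 90.5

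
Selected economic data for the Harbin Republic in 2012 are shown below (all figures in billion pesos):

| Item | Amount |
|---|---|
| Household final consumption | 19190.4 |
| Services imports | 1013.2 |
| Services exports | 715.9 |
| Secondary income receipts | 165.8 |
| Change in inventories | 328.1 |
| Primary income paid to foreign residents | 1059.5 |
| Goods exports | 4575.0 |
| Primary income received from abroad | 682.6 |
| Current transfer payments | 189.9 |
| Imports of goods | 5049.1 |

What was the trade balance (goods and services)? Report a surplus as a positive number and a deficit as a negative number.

-771.4

Goods balance = 4575.0 - 5049.1 = -474.1
Services balance = 715.9 - 1013.2 = -297.3
Trade balance (goods + services) = -474.1 + (-297.3) = -771.4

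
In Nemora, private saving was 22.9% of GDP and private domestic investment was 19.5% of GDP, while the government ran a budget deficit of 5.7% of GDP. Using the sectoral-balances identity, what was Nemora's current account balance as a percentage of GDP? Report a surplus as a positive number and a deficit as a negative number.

-2.3

By the sectoral-balances identity, CA = (S_private - I) + (T - G).
Private balance = 22.9 - 19.5 = 3.4
Government balance (T - G) = -5.7
CA = 3.4 + (-5.7) = -2.3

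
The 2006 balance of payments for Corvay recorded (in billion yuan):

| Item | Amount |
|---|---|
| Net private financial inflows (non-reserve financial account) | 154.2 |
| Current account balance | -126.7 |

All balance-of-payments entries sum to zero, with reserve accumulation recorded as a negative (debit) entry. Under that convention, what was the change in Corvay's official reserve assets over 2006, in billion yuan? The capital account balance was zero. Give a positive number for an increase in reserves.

Official reserve transactions balance = -((-126.7) + 154.2) = -27.5
An accumulation of reserves is recorded as a debit (negative entry), so the change in the stock of reserves is the negative of that balance.
Change in official reserves = -(-27.5) = 27.5

27.5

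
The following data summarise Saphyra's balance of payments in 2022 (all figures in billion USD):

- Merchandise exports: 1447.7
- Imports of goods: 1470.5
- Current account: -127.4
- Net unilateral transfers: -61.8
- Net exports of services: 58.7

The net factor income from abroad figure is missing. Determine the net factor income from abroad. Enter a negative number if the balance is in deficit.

Current account = goods balance + services balance + net primary income + net secondary income
Sum of the known components = -25.9
Net factor income from abroad = CA - (known components) = -127.4 - (-25.9) = -101.5

-101.5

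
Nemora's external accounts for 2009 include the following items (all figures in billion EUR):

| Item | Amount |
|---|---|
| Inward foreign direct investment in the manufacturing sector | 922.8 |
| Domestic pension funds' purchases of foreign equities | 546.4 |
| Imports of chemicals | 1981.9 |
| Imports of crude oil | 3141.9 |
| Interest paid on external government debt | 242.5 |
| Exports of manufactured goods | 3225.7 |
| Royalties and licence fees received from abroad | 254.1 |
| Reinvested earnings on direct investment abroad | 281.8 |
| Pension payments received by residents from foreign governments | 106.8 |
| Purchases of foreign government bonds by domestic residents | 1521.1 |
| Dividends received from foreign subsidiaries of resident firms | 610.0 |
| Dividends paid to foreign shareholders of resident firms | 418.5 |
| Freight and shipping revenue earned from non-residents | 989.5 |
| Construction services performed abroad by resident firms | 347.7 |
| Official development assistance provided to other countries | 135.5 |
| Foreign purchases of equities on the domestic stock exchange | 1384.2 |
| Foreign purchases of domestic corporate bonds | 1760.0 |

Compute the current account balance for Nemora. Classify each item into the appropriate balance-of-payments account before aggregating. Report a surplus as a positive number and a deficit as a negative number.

Goods: -1981.9 + 3225.7 - 3141.9 = -1898.1
Services: 989.5 + 254.1 + 347.7 = 1591.3
Primary income: -242.5 - 418.5 + 610.0 + 281.8 = 230.8
Secondary income: -135.5 + 106.8 = -28.7
Current account = (-1898.1) + 1591.3 + 230.8 + (-28.7) = -104.7
(Excluded from the current account — financial account: inward foreign direct investment in the manufacturing sector 922.8, domestic pension funds' purchases of foreign equities 546.4, purchases of foreign government bonds by domestic residents 1521.1, foreign purchases of equities on the domestic stock exchange 1384.2, foreign purchases of domestic corporate bonds 1760.0.)

-104.7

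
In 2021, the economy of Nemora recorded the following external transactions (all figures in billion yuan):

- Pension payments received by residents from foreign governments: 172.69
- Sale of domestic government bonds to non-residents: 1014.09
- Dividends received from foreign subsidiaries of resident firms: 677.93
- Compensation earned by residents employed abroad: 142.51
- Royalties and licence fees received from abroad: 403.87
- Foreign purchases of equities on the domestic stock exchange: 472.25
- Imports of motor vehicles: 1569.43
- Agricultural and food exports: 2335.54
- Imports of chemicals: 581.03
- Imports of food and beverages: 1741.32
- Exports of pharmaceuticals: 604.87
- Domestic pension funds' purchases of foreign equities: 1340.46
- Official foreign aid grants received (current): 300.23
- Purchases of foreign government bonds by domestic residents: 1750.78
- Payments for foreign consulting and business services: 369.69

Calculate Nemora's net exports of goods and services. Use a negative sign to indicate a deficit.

-917.19

Goods: -1569.43 - 1741.32 - 581.03 + 2335.54 + 604.87 = -951.37
Services: -369.69 + 403.87 = 34.18
Trade balance = -951.37 + 34.18 = -917.19
(Excluded from the trade balance — secondary income: pension payments received by residents from foreign governments 172.69, official foreign aid grants received (current) 300.23; financial account: sale of domestic government bonds to non-residents 1014.09, foreign purchases of equities on the domestic stock exchange 472.25, domestic pension funds' purchases of foreign equities 1340.46, purchases of foreign government bonds by domestic residents 1750.78; primary income: dividends received from foreign subsidiaries of resident firms 677.93, compensation earned by residents employed abroad 142.51.)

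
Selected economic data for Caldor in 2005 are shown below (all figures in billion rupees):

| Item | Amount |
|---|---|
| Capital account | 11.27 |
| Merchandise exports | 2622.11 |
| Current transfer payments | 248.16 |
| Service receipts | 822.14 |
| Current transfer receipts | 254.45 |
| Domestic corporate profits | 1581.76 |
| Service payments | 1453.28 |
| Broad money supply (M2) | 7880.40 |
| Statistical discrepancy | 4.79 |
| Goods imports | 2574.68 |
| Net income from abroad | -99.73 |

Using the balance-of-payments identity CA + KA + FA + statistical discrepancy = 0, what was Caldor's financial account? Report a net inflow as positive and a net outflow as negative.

661.09

Goods balance = 2622.11 - 2574.68 = 47.43
Services balance = 822.14 - 1453.28 = -631.14
Trade balance (goods + services) = 47.43 + (-631.14) = -583.71
Net primary income = -99.73
Net secondary income = 254.45 - 248.16 = 6.29
Current account = -583.71 + (-99.73) + 6.29 = -677.15
Financial account = -(-677.15 + 11.27 + 4.79) = 661.09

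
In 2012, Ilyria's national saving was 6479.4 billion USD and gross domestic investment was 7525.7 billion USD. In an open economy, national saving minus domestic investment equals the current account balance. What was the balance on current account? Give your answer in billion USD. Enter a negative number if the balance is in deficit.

CA = S - I = 6479.4 - 7525.7 = -1046.3

-1046.3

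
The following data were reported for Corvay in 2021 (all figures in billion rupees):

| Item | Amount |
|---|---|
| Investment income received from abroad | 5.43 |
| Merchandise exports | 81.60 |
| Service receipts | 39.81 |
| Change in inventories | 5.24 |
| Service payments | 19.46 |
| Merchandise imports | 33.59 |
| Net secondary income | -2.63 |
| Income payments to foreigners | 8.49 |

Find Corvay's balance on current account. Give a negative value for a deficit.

62.67

Goods balance = 81.60 - 33.59 = 48.01
Services balance = 39.81 - 19.46 = 20.35
Trade balance (goods + services) = 48.01 + 20.35 = 68.36
Net primary income = 5.43 - 8.49 = -3.06
Net secondary income = -2.63
Current account = 68.36 + (-3.06) + (-2.63) = 62.67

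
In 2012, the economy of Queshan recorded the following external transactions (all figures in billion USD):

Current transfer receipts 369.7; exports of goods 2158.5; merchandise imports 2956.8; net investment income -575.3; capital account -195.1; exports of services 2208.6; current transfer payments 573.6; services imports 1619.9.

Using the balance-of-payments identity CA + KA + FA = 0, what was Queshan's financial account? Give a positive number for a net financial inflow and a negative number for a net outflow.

Goods balance = 2158.5 - 2956.8 = -798.3
Services balance = 2208.6 - 1619.9 = 588.7
Trade balance (goods + services) = -798.3 + 588.7 = -209.6
Net primary income = -575.3
Net secondary income = 369.7 - 573.6 = -203.9
Current account = -209.6 + (-575.3) + (-203.9) = -988.8
Financial account = -(-988.8 + (-195.1)) = 1183.9

1183.9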